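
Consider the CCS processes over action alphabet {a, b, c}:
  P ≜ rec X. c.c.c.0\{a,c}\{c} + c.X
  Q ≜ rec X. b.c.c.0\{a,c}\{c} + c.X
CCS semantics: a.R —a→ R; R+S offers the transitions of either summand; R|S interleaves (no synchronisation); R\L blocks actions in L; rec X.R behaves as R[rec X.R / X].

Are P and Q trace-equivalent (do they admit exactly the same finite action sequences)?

trace-distinct — witness ⟨b⟩

LTS(P): 4 reachable states
  u0 = rec X. c.c.c.0\{a,c}\{c} + c.X has moves —c→ u0, —c→ u1
  u1 = c.c.0\{a,c}\{c} has moves —c→ u2
  u2 = c.0\{a,c}\{c} has moves —c→ u3
  u3 = 0\{a,c}\{c} has moves (no moves)
LTS(Q): 4 reachable states
  v0 = rec X. b.c.c.0\{a,c}\{c} + c.X has moves —b→ v1, —c→ v0
  v1 = c.c.0\{a,c}\{c} has moves —c→ v2
  v2 = c.0\{a,c}\{c} has moves —c→ v3
  v3 = 0\{a,c}\{c} has moves (no moves)
Executing b from Q (initial set {v0}):
  after b @ step 1: {v1}
  ✓ Q
Executing b from P (initial set {u0}):
  after b @ step 1: ∅  — P cannot continue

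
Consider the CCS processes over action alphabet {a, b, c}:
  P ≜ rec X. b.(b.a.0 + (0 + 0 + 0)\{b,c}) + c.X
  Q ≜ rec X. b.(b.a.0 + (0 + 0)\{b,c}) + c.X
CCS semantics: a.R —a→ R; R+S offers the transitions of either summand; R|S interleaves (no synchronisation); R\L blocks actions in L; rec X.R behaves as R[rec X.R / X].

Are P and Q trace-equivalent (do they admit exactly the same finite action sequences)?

Reachable graph of P (4 states):
  u0 = rec X. b.(b.a.0 + (0 + 0 + 0)\{b,c}) + c.X | ··b··> u1, ··c··> u0
  u1 = b.a.0 + (0 + 0 + 0)\{b,c} | ··b··> u2
  u2 = a.0 | ··a··> u3
  u3 = 0 | stopped
Reachable graph of Q (4 states):
  v0 = rec X. b.(b.a.0 + (0 + 0)\{b,c}) + c.X | ··b··> v1, ··c··> v0
  v1 = b.a.0 + (0 + 0)\{b,c} | ··b··> v2
  v2 = a.0 | ··a··> v3
  v3 = 0 | stopped
Bisimilarity quotient blocks:
  B0 = {u0, v0}
  B1 = {u1, v1}
  B2 = {u2, v2}
  B3 = {u3, v3}
u0 ∈ B0, v0 ∈ B0 → same block
Bisimilar ⇒ trace-equivalent.

YES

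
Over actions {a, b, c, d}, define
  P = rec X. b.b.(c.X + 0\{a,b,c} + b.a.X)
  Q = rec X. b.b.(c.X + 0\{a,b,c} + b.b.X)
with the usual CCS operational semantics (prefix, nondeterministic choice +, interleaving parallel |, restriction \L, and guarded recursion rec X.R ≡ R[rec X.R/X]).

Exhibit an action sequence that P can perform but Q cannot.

P's transition system — 4 states:
  s0 = rec X. b.b.(c.X + 0\{a,b,c} + b.a.X) has moves ··b··> s1
  s1 = b.(c.(rec X. b.b.(c.X + 0\{a,b,c} + b.a.X)) + 0\{a,b,c} + b.a.(rec X. b.b.(c.X + 0\{a,b,c} + b.a.X))) has moves ··b··> s2
  s2 = c.(rec X. b.b.(c.X + 0\{a,b,c} + b.a.X)) + 0\{a,b,c} + b.a.(rec X. b.b.(c.X + 0\{a,b,c} + b.a.X)) has moves ··b··> s3, ··c··> s0
  s3 = a.(rec X. b.b.(c.X + 0\{a,b,c} + b.a.X)) has moves ··a··> s0
Q's transition system — 4 states:
  t0 = rec X. b.b.(c.X + 0\{a,b,c} + b.b.X) has moves ··b··> t1
  t1 = b.(c.(rec X. b.b.(c.X + 0\{a,b,c} + b.b.X)) + 0\{a,b,c} + b.b.(rec X. b.b.(c.X + 0\{a,b,c} + b.b.X))) has moves ··b··> t2
  t2 = c.(rec X. b.b.(c.X + 0\{a,b,c} + b.b.X)) + 0\{a,b,c} + b.b.(rec X. b.b.(c.X + 0\{a,b,c} + b.b.X)) has moves ··b··> t3, ··c··> t0
  t3 = b.(rec X. b.b.(c.X + 0\{a,b,c} + b.b.X)) has moves ··b··> t0
Run σ = ⟨bbba⟩ on P: start {s0}
  step 1 (b): {s1}
  step 2 (b): {s2}
  step 3 (b): {s3}
  step 4 (a): {s0}
  ✓ P
Run σ = ⟨bbba⟩ on Q: start {t0}
  step 1 (b): {t1}
  step 2 (b): {t2}
  step 3 (b): {t3}
  step 4 (a): ∅ (Q stuck)

bbba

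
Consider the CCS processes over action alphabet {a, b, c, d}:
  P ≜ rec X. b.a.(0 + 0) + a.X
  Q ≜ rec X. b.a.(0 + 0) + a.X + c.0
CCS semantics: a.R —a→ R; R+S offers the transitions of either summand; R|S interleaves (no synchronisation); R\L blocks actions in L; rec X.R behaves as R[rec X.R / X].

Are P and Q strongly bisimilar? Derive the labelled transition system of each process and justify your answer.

P ≁ Q

P's transition system — 3 states:
  u0 = rec X. b.a.(0 + 0) + a.X ⊢ —a→ u0, —b→ u1
  u1 = a.(0 + 0) ⊢ —a→ u2
  u2 = 0 + 0 ⊢ ∅
Q's transition system — 4 states:
  v0 = rec X. b.a.(0 + 0) + a.X + c.0 ⊢ —a→ v0, —b→ v1, —c→ v2
  v1 = a.(0 + 0) ⊢ —a→ v3
  v2 = 0 ⊢ ∅
  v3 = 0 + 0 ⊢ ∅
Partition-refinement fixed point:
  B0 = {u0}
  B1 = {u1, v1}
  B2 = {u2, v2, v3}
  B3 = {v0}
u0 ∈ B0, v0 ∈ B3 → different blocks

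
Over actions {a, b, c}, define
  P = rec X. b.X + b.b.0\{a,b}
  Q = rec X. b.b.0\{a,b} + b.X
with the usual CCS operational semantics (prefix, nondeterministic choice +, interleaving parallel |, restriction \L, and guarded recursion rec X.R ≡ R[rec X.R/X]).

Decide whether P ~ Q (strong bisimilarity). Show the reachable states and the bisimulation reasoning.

LTS(P): 3 reachable states
  m0 = rec X. b.X + b.b.0\{a,b} has moves —b→ m0, —b→ m1
  m1 = b.0\{a,b} has moves —b→ m2
  m2 = 0\{a,b} has moves stopped
LTS(Q): 3 reachable states
  n0 = rec X. b.b.0\{a,b} + b.X has moves —b→ n0, —b→ n1
  n1 = b.0\{a,b} has moves —b→ n2
  n2 = 0\{a,b} has moves stopped
Bisimilarity quotient blocks:
  B0 = {m0, n0}
  B1 = {m1, n1}
  B2 = {m2, n2}
m0 ∈ B0, n0 ∈ B0 → same block

YES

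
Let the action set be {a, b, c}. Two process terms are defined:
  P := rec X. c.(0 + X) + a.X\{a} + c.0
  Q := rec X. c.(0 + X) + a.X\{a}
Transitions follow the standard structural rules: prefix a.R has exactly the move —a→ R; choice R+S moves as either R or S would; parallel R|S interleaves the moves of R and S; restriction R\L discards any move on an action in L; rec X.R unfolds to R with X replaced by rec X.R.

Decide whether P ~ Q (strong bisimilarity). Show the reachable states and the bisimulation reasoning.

NO

P's transition system — 6 states:
  m0 = rec X. c.(0 + X) + a.X\{a} + c.0 ⊢ --a--▸ m1, --c--▸ m2, --c--▸ m3
  m1 = (rec X. c.(0 + X) + a.X\{a} + c.0)\{a} ⊢ --c--▸ m4, --c--▸ m5
  m2 = 0 ⊢ (no moves)
  m3 = 0 + (rec X. c.(0 + X) + a.X\{a} + c.0) ⊢ --a--▸ m1, --c--▸ m2, --c--▸ m3
  m4 = (0 + (rec X. c.(0 + X) + a.X\{a} + c.0))\{a} ⊢ --c--▸ m4, --c--▸ m5
  m5 = 0\{a} ⊢ (no moves)
Q's transition system — 4 states:
  n0 = rec X. c.(0 + X) + a.X\{a} ⊢ --a--▸ n1, --c--▸ n2
  n1 = (rec X. c.(0 + X) + a.X\{a})\{a} ⊢ --c--▸ n3
  n2 = 0 + (rec X. c.(0 + X) + a.X\{a}) ⊢ --a--▸ n1, --c--▸ n2
  n3 = (0 + (rec X. c.(0 + X) + a.X\{a}))\{a} ⊢ --c--▸ n3
Coarsest stable partition (strong bisimilarity classes):
  B0 = {m0, m3}
  B1 = {m1, m4}
  B2 = {m2, m5}
  B3 = {n0, n2}
  B4 = {n1, n3}
m0 ∈ B0, n0 ∈ B3 → different blocks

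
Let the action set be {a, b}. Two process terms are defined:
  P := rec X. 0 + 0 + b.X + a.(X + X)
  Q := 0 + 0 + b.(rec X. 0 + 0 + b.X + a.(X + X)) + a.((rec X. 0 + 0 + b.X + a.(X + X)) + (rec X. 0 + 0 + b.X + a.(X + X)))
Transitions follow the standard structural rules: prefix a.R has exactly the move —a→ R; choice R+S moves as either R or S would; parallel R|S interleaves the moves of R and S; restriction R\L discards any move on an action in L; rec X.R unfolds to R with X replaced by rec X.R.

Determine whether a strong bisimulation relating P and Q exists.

YES

LTS(P): 2 reachable states
  p0 = rec X. 0 + 0 + b.X + a.(X + X) | —a→ p1, —b→ p0
  p1 = (rec X. 0 + 0 + b.X + a.(X + X)) + (rec X. 0 + 0 + b.X + a.(X + X)) | —a→ p1, —b→ p0
LTS(Q): 3 reachable states
  q0 = 0 + 0 + b.(rec X. 0 + 0 + b.X + a.(X + X)) + a.((rec X. 0 + 0 + b.X + a.(X + X)) + (rec X. 0 + 0 + b.X + a.(X + X))) | —a→ q1, —b→ q2
  q1 = (rec X. 0 + 0 + b.X + a.(X + X)) + (rec X. 0 + 0 + b.X + a.(X + X)) | —a→ q1, —b→ q2
  q2 = rec X. 0 + 0 + b.X + a.(X + X) | —a→ q1, —b→ q2
Bisimilarity quotient blocks:
  B0 = {p0, p1, q0, q1, q2}
p0 ∈ B0, q0 ∈ B0 → same block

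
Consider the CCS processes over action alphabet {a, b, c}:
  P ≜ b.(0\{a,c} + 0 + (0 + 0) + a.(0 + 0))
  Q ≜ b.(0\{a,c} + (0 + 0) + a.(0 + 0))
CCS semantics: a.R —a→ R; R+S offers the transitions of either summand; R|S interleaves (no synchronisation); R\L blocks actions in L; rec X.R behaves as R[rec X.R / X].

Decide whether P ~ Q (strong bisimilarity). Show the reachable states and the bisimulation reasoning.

bisimilar

LTS(P): 3 reachable states
  m0 = b.(0\{a,c} + 0 + (0 + 0) + a.(0 + 0)) → --b--▸ m1
  m1 = 0\{a,c} + 0 + (0 + 0) + a.(0 + 0) → --a--▸ m2
  m2 = 0 + 0 → (no moves)
LTS(Q): 3 reachable states
  n0 = b.(0\{a,c} + (0 + 0) + a.(0 + 0)) → --b--▸ n1
  n1 = 0\{a,c} + (0 + 0) + a.(0 + 0) → --a--▸ n2
  n2 = 0 + 0 → (no moves)
Coarsest stable partition (strong bisimilarity classes):
  B0 = {m0, n0}
  B1 = {m1, n1}
  B2 = {m2, n2}
m0 ∈ B0, n0 ∈ B0 → same block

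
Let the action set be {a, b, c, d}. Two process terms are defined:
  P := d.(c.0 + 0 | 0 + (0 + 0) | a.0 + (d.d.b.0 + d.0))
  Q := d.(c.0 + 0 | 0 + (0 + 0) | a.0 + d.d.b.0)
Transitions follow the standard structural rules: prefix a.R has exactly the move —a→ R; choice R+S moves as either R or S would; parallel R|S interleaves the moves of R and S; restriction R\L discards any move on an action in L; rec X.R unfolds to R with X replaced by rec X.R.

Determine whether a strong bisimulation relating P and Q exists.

not bisimilar

LTS(P): 6 reachable states
  m0 = d.(c.0 + 0 | 0 + (0 + 0) | a.0 + (d.d.b.0 + d.0)) → =d=> m1
  m1 = c.0 + 0 | 0 + (0 + 0) | a.0 + (d.d.b.0 + d.0) → =a=> m2, =c=> m3, =d=> m3, =d=> m4
  m2 = (0 + 0) | 0 → ·
  m3 = 0 → ·
  m4 = d.b.0 → =d=> m5
  m5 = b.0 → =b=> m3
LTS(Q): 6 reachable states
  n0 = d.(c.0 + 0 | 0 + (0 + 0) | a.0 + d.d.b.0) → =d=> n1
  n1 = c.0 + 0 | 0 + (0 + 0) | a.0 + d.d.b.0 → =a=> n2, =c=> n3, =d=> n4
  n2 = (0 + 0) | 0 → ·
  n3 = 0 → ·
  n4 = d.b.0 → =d=> n5
  n5 = b.0 → =b=> n3
Bisimilarity quotient blocks:
  B0 = {m0}
  B1 = {m1}
  B2 = {m2, m3, n2, n3}
  B3 = {m4, n4}
  B4 = {m5, n5}
  B5 = {n0}
  B6 = {n1}
m0 ∈ B0, n0 ∈ B5 → different blocks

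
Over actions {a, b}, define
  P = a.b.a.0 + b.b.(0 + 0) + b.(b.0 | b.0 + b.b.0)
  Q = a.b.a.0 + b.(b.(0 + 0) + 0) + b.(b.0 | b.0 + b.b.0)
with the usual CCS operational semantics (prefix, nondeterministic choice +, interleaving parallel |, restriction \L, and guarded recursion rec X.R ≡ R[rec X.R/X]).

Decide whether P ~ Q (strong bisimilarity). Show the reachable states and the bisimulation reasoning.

P ~ Q

Reachable graph of P (11 states):
  m0 = a.b.a.0 + b.b.(0 + 0) + b.(b.0 | b.0 + b.b.0) has moves =a=> m1, =b=> m2, =b=> m3
  m1 = b.a.0 has moves =b=> m4
  m2 = b.(0 + 0) has moves =b=> m5
  m3 = b.0 | b.0 + b.b.0 has moves =b=> m6, =b=> m7, =b=> m8
  m4 = a.0 has moves =a=> m9
  m5 = 0 + 0 has moves ·
  m6 = 0 | b.0 has moves =b=> m10
  m7 = b.0 has moves =b=> m9
  m8 = b.0 | 0 has moves =b=> m10
  m9 = 0 has moves ·
  m10 = 0 | 0 has moves ·
Reachable graph of Q (11 states):
  n0 = a.b.a.0 + b.(b.(0 + 0) + 0) + b.(b.0 | b.0 + b.b.0) has moves =a=> n1, =b=> n2, =b=> n3
  n1 = b.a.0 has moves =b=> n4
  n2 = b.(0 + 0) + 0 has moves =b=> n5
  n3 = b.0 | b.0 + b.b.0 has moves =b=> n6, =b=> n7, =b=> n8
  n4 = a.0 has moves =a=> n9
  n5 = 0 + 0 has moves ·
  n6 = 0 | b.0 has moves =b=> n10
  n7 = b.0 has moves =b=> n9
  n8 = b.0 | 0 has moves =b=> n10
  n9 = 0 has moves ·
  n10 = 0 | 0 has moves ·
Partition-refinement fixed point:
  B0 = {m0, n0}
  B1 = {m3, n3}
  B2 = {m2, m6, m7, m8, n2, n6, n7, n8}
  B3 = {m10, m5, m9, n10, n5, n9}
  B4 = {m1, n1}
  B5 = {m4, n4}
m0 ∈ B0, n0 ∈ B0 → same block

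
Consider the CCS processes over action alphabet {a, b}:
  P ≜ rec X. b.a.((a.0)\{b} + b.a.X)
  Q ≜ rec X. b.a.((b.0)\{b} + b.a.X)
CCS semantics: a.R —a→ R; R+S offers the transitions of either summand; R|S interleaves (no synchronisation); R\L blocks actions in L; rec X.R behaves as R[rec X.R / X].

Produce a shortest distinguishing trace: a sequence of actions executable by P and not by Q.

P's transition system — 5 states:
  m0 = rec X. b.a.((a.0)\{b} + b.a.X) → -b-> m1
  m1 = a.((a.0)\{b} + b.a.(rec X. b.a.((a.0)\{b} + b.a.X))) → -a-> m2
  m2 = (a.0)\{b} + b.a.(rec X. b.a.((a.0)\{b} + b.a.X)) → -a-> m3, -b-> m4
  m3 = 0\{b} → ∅
  m4 = a.(rec X. b.a.((a.0)\{b} + b.a.X)) → -a-> m0
Q's transition system — 4 states:
  n0 = rec X. b.a.((b.0)\{b} + b.a.X) → -b-> n1
  n1 = a.((b.0)\{b} + b.a.(rec X. b.a.((b.0)\{b} + b.a.X))) → -a-> n2
  n2 = (b.0)\{b} + b.a.(rec X. b.a.((b.0)\{b} + b.a.X)) → -b-> n3
  n3 = a.(rec X. b.a.((b.0)\{b} + b.a.X)) → -a-> n0
Executing baa from P (initial set {m0}):
  step 1 (b): {m1}
  step 2 (a): {m2}
  step 3 (a): {m3}
  ✓ P
Executing baa from Q (initial set {n0}):
  step 1 (b): {n1}
  step 2 (a): {n2}
  step 3 (a): ∅  — Q cannot continue

baa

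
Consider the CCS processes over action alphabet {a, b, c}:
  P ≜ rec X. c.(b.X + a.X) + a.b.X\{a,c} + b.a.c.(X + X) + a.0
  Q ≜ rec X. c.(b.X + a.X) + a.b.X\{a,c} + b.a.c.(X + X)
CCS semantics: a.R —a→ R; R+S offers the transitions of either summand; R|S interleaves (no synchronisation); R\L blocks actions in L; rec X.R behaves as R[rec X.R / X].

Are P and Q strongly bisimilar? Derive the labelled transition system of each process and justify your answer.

Reachable graph of P (9 states):
  u0 = rec X. c.(b.X + a.X) + a.b.X\{a,c} + b.a.c.(X + X) + a.0 :: -a-> u1, -a-> u2, -b-> u3, -c-> u4
  u1 = 0 :: deadlocked
  u2 = b.(rec X. c.(b.X + a.X) + a.b.X\{a,c} + b.a.c.(X + X) + a.0)\{a,c} :: -b-> u5
  u3 = a.c.((rec X. c.(b.X + a.X) + a.b.X\{a,c} + b.a.c.(X + X) + a.0) + (rec X. c.(b.X + a.X) + a.b.X\{a,c} + b.a.c.(X + X) + a.0)) :: -a-> u6
  u4 = b.(rec X. c.(b.X + a.X) + a.b.X\{a,c} + b.a.c.(X + X) + a.0) + a.(rec X. c.(b.X + a.X) + a.b.X\{a,c} + b.a.c.(X + X) + a.0) :: -a-> u0, -b-> u0
  u5 = (rec X. c.(b.X + a.X) + a.b.X\{a,c} + b.a.c.(X + X) + a.0)\{a,c} :: -b-> u7
  u6 = c.((rec X. c.(b.X + a.X) + a.b.X\{a,c} + b.a.c.(X + X) + a.0) + (rec X. c.(b.X + a.X) + a.b.X\{a,c} + b.a.c.(X + X) + a.0)) :: -c-> u8
  u7 = (a.c.((rec X. c.(b.X + a.X) + a.b.X\{a,c} + b.a.c.(X + X) + a.0) + (rec X. c.(b.X + a.X) + a.b.X\{a,c} + b.a.c.(X + X) + a.0)))\{a,c} :: deadlocked
  u8 = (rec X. c.(b.X + a.X) + a.b.X\{a,c} + b.a.c.(X + X) + a.0) + (rec X. c.(b.X + a.X) + a.b.X\{a,c} + b.a.c.(X + X) + a.0) :: -a-> u1, -a-> u2, -b-> u3, -c-> u4
Reachable graph of Q (8 states):
  v0 = rec X. c.(b.X + a.X) + a.b.X\{a,c} + b.a.c.(X + X) :: -a-> v1, -b-> v2, -c-> v3
  v1 = b.(rec X. c.(b.X + a.X) + a.b.X\{a,c} + b.a.c.(X + X))\{a,c} :: -b-> v4
  v2 = a.c.((rec X. c.(b.X + a.X) + a.b.X\{a,c} + b.a.c.(X + X)) + (rec X. c.(b.X + a.X) + a.b.X\{a,c} + b.a.c.(X + X))) :: -a-> v5
  v3 = b.(rec X. c.(b.X + a.X) + a.b.X\{a,c} + b.a.c.(X + X)) + a.(rec X. c.(b.X + a.X) + a.b.X\{a,c} + b.a.c.(X + X)) :: -a-> v0, -b-> v0
  v4 = (rec X. c.(b.X + a.X) + a.b.X\{a,c} + b.a.c.(X + X))\{a,c} :: -b-> v6
  v5 = c.((rec X. c.(b.X + a.X) + a.b.X\{a,c} + b.a.c.(X + X)) + (rec X. c.(b.X + a.X) + a.b.X\{a,c} + b.a.c.(X + X))) :: -c-> v7
  v6 = (a.c.((rec X. c.(b.X + a.X) + a.b.X\{a,c} + b.a.c.(X + X)) + (rec X. c.(b.X + a.X) + a.b.X\{a,c} + b.a.c.(X + X))))\{a,c} :: deadlocked
  v7 = (rec X. c.(b.X + a.X) + a.b.X\{a,c} + b.a.c.(X + X)) + (rec X. c.(b.X + a.X) + a.b.X\{a,c} + b.a.c.(X + X)) :: -a-> v1, -b-> v2, -c-> v3
Bisimilarity quotient blocks:
  B0 = {u0, u8}
  B1 = {u3}
  B2 = {u6}
  B3 = {u1, u7, v6}
  B4 = {u4}
  B5 = {u2, v1}
  B6 = {u5, v4}
  B7 = {v0, v7}
  B8 = {v3}
  B9 = {v2}
  B10 = {v5}
u0 ∈ B0, v0 ∈ B7 → different blocks

not bisimilar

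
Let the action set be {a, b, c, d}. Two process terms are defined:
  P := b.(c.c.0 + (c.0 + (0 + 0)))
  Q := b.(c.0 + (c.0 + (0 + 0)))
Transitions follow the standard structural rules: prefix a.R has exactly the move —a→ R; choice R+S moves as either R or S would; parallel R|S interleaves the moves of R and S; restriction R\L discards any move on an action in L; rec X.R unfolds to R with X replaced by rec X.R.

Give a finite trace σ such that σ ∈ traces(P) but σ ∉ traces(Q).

bcc

Reachable graph of P (4 states):
  m0 = b.(c.c.0 + (c.0 + (0 + 0))) → ··b··> m1
  m1 = c.c.0 + (c.0 + (0 + 0)) → ··c··> m2, ··c··> m3
  m2 = 0 → ·
  m3 = c.0 → ··c··> m2
Reachable graph of Q (3 states):
  n0 = b.(c.0 + (c.0 + (0 + 0))) → ··b··> n1
  n1 = c.0 + (c.0 + (0 + 0)) → ··c··> n2
  n2 = 0 → ·
Executing bcc from P (initial set {m0}):
  step 1 (b): {m1}
  step 2 (c): {m2, m3}
  step 3 (c): {m2}
  P completes σ.
Executing bcc from Q (initial set {n0}):
  step 1 (b): {n1}
  step 2 (c): {n2}
  step 3 (c): ∅ (Q stuck)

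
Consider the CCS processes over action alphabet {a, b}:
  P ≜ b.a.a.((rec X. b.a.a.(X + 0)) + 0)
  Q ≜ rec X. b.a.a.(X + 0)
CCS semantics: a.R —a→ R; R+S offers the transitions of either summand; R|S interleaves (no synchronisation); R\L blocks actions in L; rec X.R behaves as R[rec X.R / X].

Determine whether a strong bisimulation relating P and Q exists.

P's transition system — 4 states:
  s0 = b.a.a.((rec X. b.a.a.(X + 0)) + 0) has moves =b=> s1
  s1 = a.a.((rec X. b.a.a.(X + 0)) + 0) has moves =a=> s2
  s2 = a.((rec X. b.a.a.(X + 0)) + 0) has moves =a=> s3
  s3 = (rec X. b.a.a.(X + 0)) + 0 has moves =b=> s1
Q's transition system — 4 states:
  t0 = rec X. b.a.a.(X + 0) has moves =b=> t1
  t1 = a.a.((rec X. b.a.a.(X + 0)) + 0) has moves =a=> t2
  t2 = a.((rec X. b.a.a.(X + 0)) + 0) has moves =a=> t3
  t3 = (rec X. b.a.a.(X + 0)) + 0 has moves =b=> t1
Coarsest stable partition (strong bisimilarity classes):
  B0 = {s0, s3, t0, t3}
  B1 = {s1, t1}
  B2 = {s2, t2}
s0 ∈ B0, t0 ∈ B0 → same block

YES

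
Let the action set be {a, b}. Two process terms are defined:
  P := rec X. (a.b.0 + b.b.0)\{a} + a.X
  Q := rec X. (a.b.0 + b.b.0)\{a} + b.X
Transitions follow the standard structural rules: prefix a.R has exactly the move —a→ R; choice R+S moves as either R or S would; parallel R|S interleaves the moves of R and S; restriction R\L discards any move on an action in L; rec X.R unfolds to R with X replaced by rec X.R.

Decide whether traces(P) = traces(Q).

P's transition system — 3 states:
  u0 = rec X. (a.b.0 + b.b.0)\{a} + a.X ⊢ =a=> u0, =b=> u1
  u1 = (b.0)\{a} ⊢ =b=> u2
  u2 = 0\{a} ⊢ stopped
Q's transition system — 3 states:
  v0 = rec X. (a.b.0 + b.b.0)\{a} + b.X ⊢ =b=> v0, =b=> v1
  v1 = (b.0)\{a} ⊢ =b=> v2
  v2 = 0\{a} ⊢ stopped
Executing a from P (initial set {u0}):
  step 1 (a): {u0}
  P completes σ.
Executing a from Q (initial set {v0}):
  step 1 (a): no successor for Q

trace-distinct — witness ⟨a⟩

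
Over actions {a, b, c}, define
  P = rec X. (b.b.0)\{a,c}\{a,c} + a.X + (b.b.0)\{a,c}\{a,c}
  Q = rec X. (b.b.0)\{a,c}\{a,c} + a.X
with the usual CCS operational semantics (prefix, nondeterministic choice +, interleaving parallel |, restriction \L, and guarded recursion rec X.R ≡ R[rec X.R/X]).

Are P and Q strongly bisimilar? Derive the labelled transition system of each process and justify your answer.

Reachable graph of P (3 states):
  s0 = rec X. (b.b.0)\{a,c}\{a,c} + a.X + (b.b.0)\{a,c}\{a,c} :: —a→ s0, —b→ s1
  s1 = (b.0)\{a,c}\{a,c} :: —b→ s2
  s2 = 0\{a,c}\{a,c} :: ·
Reachable graph of Q (3 states):
  t0 = rec X. (b.b.0)\{a,c}\{a,c} + a.X :: —a→ t0, —b→ t1
  t1 = (b.0)\{a,c}\{a,c} :: —b→ t2
  t2 = 0\{a,c}\{a,c} :: ·
Coarsest stable partition (strong bisimilarity classes):
  B0 = {s0, t0}
  B1 = {s1, t1}
  B2 = {s2, t2}
s0 ∈ B0, t0 ∈ B0 → same block

bisimilar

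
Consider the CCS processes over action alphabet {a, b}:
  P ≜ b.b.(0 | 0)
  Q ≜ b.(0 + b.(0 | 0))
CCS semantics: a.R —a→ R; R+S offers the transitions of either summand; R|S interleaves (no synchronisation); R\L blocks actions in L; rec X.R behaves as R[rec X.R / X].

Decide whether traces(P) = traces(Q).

YES

Reachable graph of P (3 states):
  u0 = b.b.(0 | 0) ⊢ -b-> u1
  u1 = b.(0 | 0) ⊢ -b-> u2
  u2 = 0 | 0 ⊢ deadlocked
Reachable graph of Q (3 states):
  v0 = b.(0 + b.(0 | 0)) ⊢ -b-> v1
  v1 = 0 + b.(0 | 0) ⊢ -b-> v2
  v2 = 0 | 0 ⊢ deadlocked
Bisimilarity quotient blocks:
  B0 = {u0, v0}
  B1 = {u1, v1}
  B2 = {u2, v2}
u0 ∈ B0, v0 ∈ B0 → same block
Bisimilar ⇒ trace-equivalent.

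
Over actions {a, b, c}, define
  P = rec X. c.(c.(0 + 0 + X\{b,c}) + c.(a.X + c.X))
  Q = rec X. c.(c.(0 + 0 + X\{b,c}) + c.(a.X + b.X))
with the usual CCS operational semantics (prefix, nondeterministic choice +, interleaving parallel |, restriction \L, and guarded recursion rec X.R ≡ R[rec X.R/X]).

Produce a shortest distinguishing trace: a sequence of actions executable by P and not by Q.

LTS(P): 4 reachable states
  m0 = rec X. c.(c.(0 + 0 + X\{b,c}) + c.(a.X + c.X)) | =c=> m1
  m1 = c.(0 + 0 + (rec X. c.(c.(0 + 0 + X\{b,c}) + c.(a.X + c.X)))\{b,c}) + c.(a.(rec X. c.(c.(0 + 0 + X\{b,c}) + c.(a.X + c.X))) + c.(rec X. c.(c.(0 + 0 + X\{b,c}) + c.(a.X + c.X)))) | =c=> m2, =c=> m3
  m2 = 0 + 0 + (rec X. c.(c.(0 + 0 + X\{b,c}) + c.(a.X + c.X)))\{b,c} | stopped
  m3 = a.(rec X. c.(c.(0 + 0 + X\{b,c}) + c.(a.X + c.X))) + c.(rec X. c.(c.(0 + 0 + X\{b,c}) + c.(a.X + c.X))) | =a=> m0, =c=> m0
LTS(Q): 4 reachable states
  n0 = rec X. c.(c.(0 + 0 + X\{b,c}) + c.(a.X + b.X)) | =c=> n1
  n1 = c.(0 + 0 + (rec X. c.(c.(0 + 0 + X\{b,c}) + c.(a.X + b.X)))\{b,c}) + c.(a.(rec X. c.(c.(0 + 0 + X\{b,c}) + c.(a.X + b.X))) + b.(rec X. c.(c.(0 + 0 + X\{b,c}) + c.(a.X + b.X)))) | =c=> n2, =c=> n3
  n2 = 0 + 0 + (rec X. c.(c.(0 + 0 + X\{b,c}) + c.(a.X + b.X)))\{b,c} | stopped
  n3 = a.(rec X. c.(c.(0 + 0 + X\{b,c}) + c.(a.X + b.X))) + b.(rec X. c.(c.(0 + 0 + X\{b,c}) + c.(a.X + b.X))) | =a=> n0, =b=> n0
Run σ = ⟨ccc⟩ on P: start {m0}
  after c @ step 1: {m1}
  after c @ step 2: {m2, m3}
  after c @ step 3: {m0}
  ✓ P
Run σ = ⟨ccc⟩ on Q: start {n0}
  after c @ step 1: {n1}
  after c @ step 2: {n2, n3}
  after c @ step 3: ∅  — Q cannot continue

ccc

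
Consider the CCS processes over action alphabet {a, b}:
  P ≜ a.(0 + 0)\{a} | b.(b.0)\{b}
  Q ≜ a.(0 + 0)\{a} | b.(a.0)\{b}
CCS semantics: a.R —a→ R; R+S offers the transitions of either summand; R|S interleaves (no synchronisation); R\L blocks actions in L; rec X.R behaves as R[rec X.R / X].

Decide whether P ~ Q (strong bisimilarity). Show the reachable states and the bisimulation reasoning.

NO

P's transition system — 4 states:
  p0 = a.(0 + 0)\{a} | b.(b.0)\{b} → ··a··> p1, ··b··> p2
  p1 = (0 + 0)\{a} | b.(b.0)\{b} → ··b··> p3
  p2 = a.(0 + 0)\{a} | (b.0)\{b} → ··a··> p3
  p3 = (0 + 0)\{a} | (b.0)\{b} → ∅
Q's transition system — 6 states:
  q0 = a.(0 + 0)\{a} | b.(a.0)\{b} → ··a··> q1, ··b··> q2
  q1 = (0 + 0)\{a} | b.(a.0)\{b} → ··b··> q3
  q2 = a.(0 + 0)\{a} | (a.0)\{b} → ··a··> q3, ··a··> q4
  q3 = (0 + 0)\{a} | (a.0)\{b} → ··a··> q5
  q4 = a.(0 + 0)\{a} | 0\{b} → ··a··> q5
  q5 = (0 + 0)\{a} | 0\{b} → ∅
Coarsest stable partition (strong bisimilarity classes):
  B0 = {p0}
  B1 = {p2, q3, q4}
  B2 = {p3, q5}
  B3 = {p1}
  B4 = {q0}
  B5 = {q1}
  B6 = {q2}
p0 ∈ B0, q0 ∈ B4 → different blocks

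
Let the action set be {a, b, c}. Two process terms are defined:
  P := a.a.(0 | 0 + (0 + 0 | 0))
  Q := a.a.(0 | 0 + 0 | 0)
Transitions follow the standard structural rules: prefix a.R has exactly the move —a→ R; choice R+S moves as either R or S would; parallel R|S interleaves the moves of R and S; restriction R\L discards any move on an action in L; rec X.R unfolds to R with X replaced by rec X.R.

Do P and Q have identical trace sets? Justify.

trace-equivalent

LTS(P): 3 reachable states
  s0 = a.a.(0 | 0 + (0 + 0 | 0)) ⊢ --a--▸ s1
  s1 = a.(0 | 0 + (0 + 0 | 0)) ⊢ --a--▸ s2
  s2 = 0 | 0 + (0 + 0 | 0) ⊢ deadlocked
LTS(Q): 3 reachable states
  t0 = a.a.(0 | 0 + 0 | 0) ⊢ --a--▸ t1
  t1 = a.(0 | 0 + 0 | 0) ⊢ --a--▸ t2
  t2 = 0 | 0 + 0 | 0 ⊢ deadlocked
Partition-refinement fixed point:
  B0 = {s0, t0}
  B1 = {s1, t1}
  B2 = {s2, t2}
s0 ∈ B0, t0 ∈ B0 → same block
Bisimilar ⇒ trace-equivalent.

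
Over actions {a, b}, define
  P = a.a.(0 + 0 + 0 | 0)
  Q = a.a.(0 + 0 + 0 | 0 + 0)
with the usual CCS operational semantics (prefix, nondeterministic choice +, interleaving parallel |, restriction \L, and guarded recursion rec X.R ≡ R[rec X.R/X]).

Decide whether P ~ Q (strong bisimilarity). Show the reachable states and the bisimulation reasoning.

P's transition system — 3 states:
  m0 = a.a.(0 + 0 + 0 | 0) | -a-> m1
  m1 = a.(0 + 0 + 0 | 0) | -a-> m2
  m2 = 0 + 0 + 0 | 0 | ·
Q's transition system — 3 states:
  n0 = a.a.(0 + 0 + 0 | 0 + 0) | -a-> n1
  n1 = a.(0 + 0 + 0 | 0 + 0) | -a-> n2
  n2 = 0 + 0 + 0 | 0 + 0 | ·
Coarsest stable partition (strong bisimilarity classes):
  B0 = {m0, n0}
  B1 = {m1, n1}
  B2 = {m2, n2}
m0 ∈ B0, n0 ∈ B0 → same block

YES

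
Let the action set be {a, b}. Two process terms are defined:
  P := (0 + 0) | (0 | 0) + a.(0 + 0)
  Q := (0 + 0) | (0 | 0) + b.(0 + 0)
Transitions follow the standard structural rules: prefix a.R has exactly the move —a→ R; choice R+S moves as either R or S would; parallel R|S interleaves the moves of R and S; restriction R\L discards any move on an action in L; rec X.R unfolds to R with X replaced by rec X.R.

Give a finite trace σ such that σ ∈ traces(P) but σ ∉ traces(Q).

LTS(P): 2 reachable states
  u0 = (0 + 0) | (0 | 0) + a.(0 + 0) ⊢ ··a··> u1
  u1 = 0 + 0 ⊢ (no moves)
LTS(Q): 2 reachable states
  v0 = (0 + 0) | (0 | 0) + b.(0 + 0) ⊢ ··b··> v1
  v1 = 0 + 0 ⊢ (no moves)
Executing a from P (initial set {u0}):
  [1] a ⇒ {u1}
  — P admits the full trace.
Executing a from Q (initial set {v0}):
  [1] a ⇒ ∅ (Q stuck)

a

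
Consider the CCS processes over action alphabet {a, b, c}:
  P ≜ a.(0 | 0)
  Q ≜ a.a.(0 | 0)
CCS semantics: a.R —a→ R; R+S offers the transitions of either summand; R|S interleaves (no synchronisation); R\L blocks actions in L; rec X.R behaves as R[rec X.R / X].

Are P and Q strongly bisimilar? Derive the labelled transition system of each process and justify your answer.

P ≁ Q

Reachable graph of P (2 states):
  s0 = a.(0 | 0) has moves -a-> s1
  s1 = 0 | 0 has moves ∅
Reachable graph of Q (3 states):
  t0 = a.a.(0 | 0) has moves -a-> t1
  t1 = a.(0 | 0) has moves -a-> t2
  t2 = 0 | 0 has moves ∅
Bisimilarity quotient blocks:
  B0 = {s0, t1}
  B1 = {s1, t2}
  B2 = {t0}
s0 ∈ B0, t0 ∈ B2 → different blocks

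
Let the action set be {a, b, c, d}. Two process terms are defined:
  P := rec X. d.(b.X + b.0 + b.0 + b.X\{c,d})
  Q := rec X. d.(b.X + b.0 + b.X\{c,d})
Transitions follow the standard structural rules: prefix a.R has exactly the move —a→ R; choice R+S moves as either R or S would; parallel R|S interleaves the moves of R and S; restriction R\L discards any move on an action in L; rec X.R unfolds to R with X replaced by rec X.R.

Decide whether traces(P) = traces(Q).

trace-equivalent

Reachable graph of P (4 states):
  m0 = rec X. d.(b.X + b.0 + b.0 + b.X\{c,d}) → ··d··> m1
  m1 = b.(rec X. d.(b.X + b.0 + b.0 + b.X\{c,d})) + b.0 + b.0 + b.(rec X. d.(b.X + b.0 + b.0 + b.X\{c,d}))\{c,d} → ··b··> m0, ··b··> m2, ··b··> m3
  m2 = (rec X. d.(b.X + b.0 + b.0 + b.X\{c,d}))\{c,d} → deadlocked
  m3 = 0 → deadlocked
Reachable graph of Q (4 states):
  n0 = rec X. d.(b.X + b.0 + b.X\{c,d}) → ··d··> n1
  n1 = b.(rec X. d.(b.X + b.0 + b.X\{c,d})) + b.0 + b.(rec X. d.(b.X + b.0 + b.X\{c,d}))\{c,d} → ··b··> n0, ··b··> n2, ··b··> n3
  n2 = (rec X. d.(b.X + b.0 + b.X\{c,d}))\{c,d} → deadlocked
  n3 = 0 → deadlocked
Coarsest stable partition (strong bisimilarity classes):
  B0 = {m0, n0}
  B1 = {m1, n1}
  B2 = {m2, m3, n2, n3}
m0 ∈ B0, n0 ∈ B0 → same block
Bisimilar ⇒ trace-equivalent.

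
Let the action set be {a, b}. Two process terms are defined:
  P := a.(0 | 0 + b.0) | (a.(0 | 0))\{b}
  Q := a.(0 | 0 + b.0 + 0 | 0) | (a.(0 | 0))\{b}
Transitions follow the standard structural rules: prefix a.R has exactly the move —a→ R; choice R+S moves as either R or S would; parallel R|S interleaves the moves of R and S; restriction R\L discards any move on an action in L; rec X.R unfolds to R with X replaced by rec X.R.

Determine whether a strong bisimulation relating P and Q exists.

Reachable graph of P (6 states):
  m0 = a.(0 | 0 + b.0) | (a.(0 | 0))\{b} ⊢ —a→ m1, —a→ m2
  m1 = (0 | 0 + b.0) | (a.(0 | 0))\{b} ⊢ —a→ m3, —b→ m4
  m2 = a.(0 | 0 + b.0) | (0 | 0)\{b} ⊢ —a→ m3
  m3 = (0 | 0 + b.0) | (0 | 0)\{b} ⊢ —b→ m5
  m4 = 0 | (a.(0 | 0))\{b} ⊢ —a→ m5
  m5 = 0 | (0 | 0)\{b} ⊢ deadlocked
Reachable graph of Q (6 states):
  n0 = a.(0 | 0 + b.0 + 0 | 0) | (a.(0 | 0))\{b} ⊢ —a→ n1, —a→ n2
  n1 = (0 | 0 + b.0 + 0 | 0) | (a.(0 | 0))\{b} ⊢ —a→ n3, —b→ n4
  n2 = a.(0 | 0 + b.0 + 0 | 0) | (0 | 0)\{b} ⊢ —a→ n3
  n3 = (0 | 0 + b.0 + 0 | 0) | (0 | 0)\{b} ⊢ —b→ n5
  n4 = 0 | (a.(0 | 0))\{b} ⊢ —a→ n5
  n5 = 0 | (0 | 0)\{b} ⊢ deadlocked
Coarsest stable partition (strong bisimilarity classes):
  B0 = {m0, n0}
  B1 = {m2, n2}
  B2 = {m3, n3}
  B3 = {m5, n5}
  B4 = {m1, n1}
  B5 = {m4, n4}
m0 ∈ B0, n0 ∈ B0 → same block

P ~ Q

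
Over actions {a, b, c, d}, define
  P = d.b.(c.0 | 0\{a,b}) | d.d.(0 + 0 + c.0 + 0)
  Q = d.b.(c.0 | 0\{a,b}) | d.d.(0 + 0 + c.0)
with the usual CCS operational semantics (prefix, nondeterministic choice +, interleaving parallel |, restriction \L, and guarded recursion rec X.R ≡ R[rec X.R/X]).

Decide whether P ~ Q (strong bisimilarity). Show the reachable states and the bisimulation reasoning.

LTS(P): 16 reachable states
  u0 = d.b.(c.0 | 0\{a,b}) | d.d.(0 + 0 + c.0 + 0) ⊢ --d--▸ u1, --d--▸ u2
  u1 = b.(c.0 | 0\{a,b}) | d.d.(0 + 0 + c.0 + 0) ⊢ --b--▸ u3, --d--▸ u4
  u2 = d.b.(c.0 | 0\{a,b}) | d.(0 + 0 + c.0 + 0) ⊢ --d--▸ u4, --d--▸ u5
  u3 = c.0 | 0\{a,b} | d.d.(0 + 0 + c.0 + 0) ⊢ --c--▸ u6, --d--▸ u7
  u4 = b.(c.0 | 0\{a,b}) | d.(0 + 0 + c.0 + 0) ⊢ --b--▸ u7, --d--▸ u8
  u5 = d.b.(c.0 | 0\{a,b}) | (0 + 0 + c.0 + 0) ⊢ --c--▸ u9, --d--▸ u8
  u6 = 0 | 0\{a,b} | d.d.(0 + 0 + c.0 + 0) ⊢ --d--▸ u10
  u7 = c.0 | 0\{a,b} | d.(0 + 0 + c.0 + 0) ⊢ --c--▸ u10, --d--▸ u11
  u8 = b.(c.0 | 0\{a,b}) | (0 + 0 + c.0 + 0) ⊢ --b--▸ u11, --c--▸ u12
  u9 = d.b.(c.0 | 0\{a,b}) | 0 ⊢ --d--▸ u12
  u10 = 0 | 0\{a,b} | d.(0 + 0 + c.0 + 0) ⊢ --d--▸ u13
  u11 = c.0 | 0\{a,b} | (0 + 0 + c.0 + 0) ⊢ --c--▸ u13, --c--▸ u14
  u12 = b.(c.0 | 0\{a,b}) | 0 ⊢ --b--▸ u14
  u13 = 0 | 0\{a,b} | (0 + 0 + c.0 + 0) ⊢ --c--▸ u15
  u14 = c.0 | 0\{a,b} | 0 ⊢ --c--▸ u15
  u15 = 0 | 0\{a,b} | 0 ⊢ (no moves)
LTS(Q): 16 reachable states
  v0 = d.b.(c.0 | 0\{a,b}) | d.d.(0 + 0 + c.0) ⊢ --d--▸ v1, --d--▸ v2
  v1 = b.(c.0 | 0\{a,b}) | d.d.(0 + 0 + c.0) ⊢ --b--▸ v3, --d--▸ v4
  v2 = d.b.(c.0 | 0\{a,b}) | d.(0 + 0 + c.0) ⊢ --d--▸ v4, --d--▸ v5
  v3 = c.0 | 0\{a,b} | d.d.(0 + 0 + c.0) ⊢ --c--▸ v6, --d--▸ v7
  v4 = b.(c.0 | 0\{a,b}) | d.(0 + 0 + c.0) ⊢ --b--▸ v7, --d--▸ v8
  v5 = d.b.(c.0 | 0\{a,b}) | (0 + 0 + c.0) ⊢ --c--▸ v9, --d--▸ v8
  v6 = 0 | 0\{a,b} | d.d.(0 + 0 + c.0) ⊢ --d--▸ v10
  v7 = c.0 | 0\{a,b} | d.(0 + 0 + c.0) ⊢ --c--▸ v10, --d--▸ v11
  v8 = b.(c.0 | 0\{a,b}) | (0 + 0 + c.0) ⊢ --b--▸ v11, --c--▸ v12
  v9 = d.b.(c.0 | 0\{a,b}) | 0 ⊢ --d--▸ v12
  v10 = 0 | 0\{a,b} | d.(0 + 0 + c.0) ⊢ --d--▸ v13
  v11 = c.0 | 0\{a,b} | (0 + 0 + c.0) ⊢ --c--▸ v13, --c--▸ v14
  v12 = b.(c.0 | 0\{a,b}) | 0 ⊢ --b--▸ v14
  v13 = 0 | 0\{a,b} | (0 + 0 + c.0) ⊢ --c--▸ v15
  v14 = c.0 | 0\{a,b} | 0 ⊢ --c--▸ v15
  v15 = 0 | 0\{a,b} | 0 ⊢ (no moves)
Bisimilarity quotient blocks:
  B0 = {u0, v0}
  B1 = {u2, v2}
  B2 = {u5, v5}
  B3 = {u8, v8}
  B4 = {u11, v11}
  B5 = {u13, u14, v13, v14}
  B6 = {u15, v15}
  B7 = {u12, v12}
  B8 = {u9, v9}
  B9 = {u4, v4}
  B10 = {u7, v7}
  B11 = {u10, v10}
  B12 = {u1, v1}
  B13 = {u3, v3}
  B14 = {u6, v6}
u0 ∈ B0, v0 ∈ B0 → same block

bisimilar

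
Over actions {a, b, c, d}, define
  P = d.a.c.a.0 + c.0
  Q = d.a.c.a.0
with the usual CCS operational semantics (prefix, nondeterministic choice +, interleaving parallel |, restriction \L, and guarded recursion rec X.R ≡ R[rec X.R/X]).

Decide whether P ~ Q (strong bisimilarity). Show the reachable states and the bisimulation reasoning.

Reachable graph of P (5 states):
  s0 = d.a.c.a.0 + c.0 ⊢ —c→ s1, —d→ s2
  s1 = 0 ⊢ stopped
  s2 = a.c.a.0 ⊢ —a→ s3
  s3 = c.a.0 ⊢ —c→ s4
  s4 = a.0 ⊢ —a→ s1
Reachable graph of Q (5 states):
  t0 = d.a.c.a.0 ⊢ —d→ t1
  t1 = a.c.a.0 ⊢ —a→ t2
  t2 = c.a.0 ⊢ —c→ t3
  t3 = a.0 ⊢ —a→ t4
  t4 = 0 ⊢ stopped
Partition-refinement fixed point:
  B0 = {s0}
  B1 = {s2, t1}
  B2 = {s3, t2}
  B3 = {s4, t3}
  B4 = {s1, t4}
  B5 = {t0}
s0 ∈ B0, t0 ∈ B5 → different blocks

not bisimilar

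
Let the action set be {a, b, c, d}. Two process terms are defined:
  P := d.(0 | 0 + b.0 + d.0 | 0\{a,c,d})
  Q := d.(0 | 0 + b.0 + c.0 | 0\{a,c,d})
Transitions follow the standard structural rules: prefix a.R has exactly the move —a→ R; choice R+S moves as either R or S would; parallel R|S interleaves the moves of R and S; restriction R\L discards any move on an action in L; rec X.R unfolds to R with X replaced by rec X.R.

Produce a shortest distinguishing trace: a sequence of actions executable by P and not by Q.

LTS(P): 4 reachable states
  p0 = d.(0 | 0 + b.0 + d.0 | 0\{a,c,d}) :: -d-> p1
  p1 = 0 | 0 + b.0 + d.0 | 0\{a,c,d} :: -b-> p2, -d-> p3
  p2 = 0 :: ·
  p3 = 0 | 0\{a,c,d} :: ·
LTS(Q): 4 reachable states
  q0 = d.(0 | 0 + b.0 + c.0 | 0\{a,c,d}) :: -d-> q1
  q1 = 0 | 0 + b.0 + c.0 | 0\{a,c,d} :: -b-> q2, -c-> q3
  q2 = 0 :: ·
  q3 = 0 | 0\{a,c,d} :: ·
Trace ⟨dd⟩ through P, begin at {p0}:
  step 1 (d): {p1}
  step 2 (d): {p3}
  ✓ P
Trace ⟨dd⟩ through Q, begin at {q0}:
  step 1 (d): {q1}
  step 2 (d): no successor for Q

dd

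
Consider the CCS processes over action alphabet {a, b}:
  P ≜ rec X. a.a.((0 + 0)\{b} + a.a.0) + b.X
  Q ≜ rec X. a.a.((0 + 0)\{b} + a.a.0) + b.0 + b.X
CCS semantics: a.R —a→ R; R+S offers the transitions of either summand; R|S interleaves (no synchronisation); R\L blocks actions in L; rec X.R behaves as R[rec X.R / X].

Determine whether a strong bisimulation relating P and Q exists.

P's transition system — 5 states:
  m0 = rec X. a.a.((0 + 0)\{b} + a.a.0) + b.X has moves =a=> m1, =b=> m0
  m1 = a.((0 + 0)\{b} + a.a.0) has moves =a=> m2
  m2 = (0 + 0)\{b} + a.a.0 has moves =a=> m3
  m3 = a.0 has moves =a=> m4
  m4 = 0 has moves stopped
Q's transition system — 5 states:
  n0 = rec X. a.a.((0 + 0)\{b} + a.a.0) + b.0 + b.X has moves =a=> n1, =b=> n0, =b=> n2
  n1 = a.((0 + 0)\{b} + a.a.0) has moves =a=> n3
  n2 = 0 has moves stopped
  n3 = (0 + 0)\{b} + a.a.0 has moves =a=> n4
  n4 = a.0 has moves =a=> n2
Partition-refinement fixed point:
  B0 = {m0}
  B1 = {m1, n1}
  B2 = {m2, n3}
  B3 = {m3, n4}
  B4 = {m4, n2}
  B5 = {n0}
m0 ∈ B0, n0 ∈ B5 → different blocks

not bisimilar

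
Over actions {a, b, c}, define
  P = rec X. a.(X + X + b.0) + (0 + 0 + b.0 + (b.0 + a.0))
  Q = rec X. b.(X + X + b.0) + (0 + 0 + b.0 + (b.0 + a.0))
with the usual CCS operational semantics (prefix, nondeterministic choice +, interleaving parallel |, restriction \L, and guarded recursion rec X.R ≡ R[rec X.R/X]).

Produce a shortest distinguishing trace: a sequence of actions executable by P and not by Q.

aa

Reachable graph of P (3 states):
  s0 = rec X. a.(X + X + b.0) + (0 + 0 + b.0 + (b.0 + a.0)) has moves —a→ s1, —a→ s2, —b→ s2
  s1 = (rec X. a.(X + X + b.0) + (0 + 0 + b.0 + (b.0 + a.0))) + (rec X. a.(X + X + b.0) + (0 + 0 + b.0 + (b.0 + a.0))) + b.0 has moves —a→ s1, —a→ s2, —b→ s2
  s2 = 0 has moves stopped
Reachable graph of Q (3 states):
  t0 = rec X. b.(X + X + b.0) + (0 + 0 + b.0 + (b.0 + a.0)) has moves —a→ t1, —b→ t1, —b→ t2
  t1 = 0 has moves stopped
  t2 = (rec X. b.(X + X + b.0) + (0 + 0 + b.0 + (b.0 + a.0))) + (rec X. b.(X + X + b.0) + (0 + 0 + b.0 + (b.0 + a.0))) + b.0 has moves —a→ t1, —b→ t1, —b→ t2
Run σ = ⟨aa⟩ on P: start {s0}
  step 1 (a): {s1, s2}
  step 2 (a): {s1, s2}
  — P admits the full trace.
Run σ = ⟨aa⟩ on Q: start {t0}
  step 1 (a): {t1}
  step 2 (a): no successor for Q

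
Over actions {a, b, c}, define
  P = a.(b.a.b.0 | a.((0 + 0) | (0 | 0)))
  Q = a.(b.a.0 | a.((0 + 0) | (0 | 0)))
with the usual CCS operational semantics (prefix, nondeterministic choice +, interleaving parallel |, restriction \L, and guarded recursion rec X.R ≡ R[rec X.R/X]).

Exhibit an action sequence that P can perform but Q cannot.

P's transition system — 9 states:
  m0 = a.(b.a.b.0 | a.((0 + 0) | (0 | 0))) has moves ··a··> m1
  m1 = b.a.b.0 | a.((0 + 0) | (0 | 0)) has moves ··a··> m2, ··b··> m3
  m2 = b.a.b.0 | ((0 + 0) | (0 | 0)) has moves ··b··> m4
  m3 = a.b.0 | a.((0 + 0) | (0 | 0)) has moves ··a··> m4, ··a··> m5
  m4 = a.b.0 | ((0 + 0) | (0 | 0)) has moves ··a··> m6
  m5 = b.0 | a.((0 + 0) | (0 | 0)) has moves ··a··> m6, ··b··> m7
  m6 = b.0 | ((0 + 0) | (0 | 0)) has moves ··b··> m8
  m7 = 0 | a.((0 + 0) | (0 | 0)) has moves ··a··> m8
  m8 = 0 | ((0 + 0) | (0 | 0)) has moves deadlocked
Q's transition system — 7 states:
  n0 = a.(b.a.0 | a.((0 + 0) | (0 | 0))) has moves ··a··> n1
  n1 = b.a.0 | a.((0 + 0) | (0 | 0)) has moves ··a··> n2, ··b··> n3
  n2 = b.a.0 | ((0 + 0) | (0 | 0)) has moves ··b··> n4
  n3 = a.0 | a.((0 + 0) | (0 | 0)) has moves ··a··> n4, ··a··> n5
  n4 = a.0 | ((0 + 0) | (0 | 0)) has moves ··a··> n6
  n5 = 0 | a.((0 + 0) | (0 | 0)) has moves ··a··> n6
  n6 = 0 | ((0 + 0) | (0 | 0)) has moves deadlocked
Trace ⟨abab⟩ through P, begin at {m0}:
  [1] a ⇒ {m1}
  [2] b ⇒ {m3}
  [3] a ⇒ {m4, m5}
  [4] b ⇒ {m7}
  — P admits the full trace.
Trace ⟨abab⟩ through Q, begin at {n0}:
  [1] a ⇒ {n1}
  [2] b ⇒ {n3}
  [3] a ⇒ {n4, n5}
  [4] b ⇒ no successor for Q

abab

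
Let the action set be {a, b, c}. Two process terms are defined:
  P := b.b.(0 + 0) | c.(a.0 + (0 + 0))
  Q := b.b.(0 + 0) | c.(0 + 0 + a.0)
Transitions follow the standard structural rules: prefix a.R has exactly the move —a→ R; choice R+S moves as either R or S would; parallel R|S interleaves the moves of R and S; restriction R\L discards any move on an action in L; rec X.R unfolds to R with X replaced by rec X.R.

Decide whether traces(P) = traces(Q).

YES

P's transition system — 9 states:
  m0 = b.b.(0 + 0) | c.(a.0 + (0 + 0)) :: --b--▸ m1, --c--▸ m2
  m1 = b.(0 + 0) | c.(a.0 + (0 + 0)) :: --b--▸ m3, --c--▸ m4
  m2 = b.b.(0 + 0) | (a.0 + (0 + 0)) :: --a--▸ m5, --b--▸ m4
  m3 = (0 + 0) | c.(a.0 + (0 + 0)) :: --c--▸ m6
  m4 = b.(0 + 0) | (a.0 + (0 + 0)) :: --a--▸ m7, --b--▸ m6
  m5 = b.b.(0 + 0) | 0 :: --b--▸ m7
  m6 = (0 + 0) | (a.0 + (0 + 0)) :: --a--▸ m8
  m7 = b.(0 + 0) | 0 :: --b--▸ m8
  m8 = (0 + 0) | 0 :: ∅
Q's transition system — 9 states:
  n0 = b.b.(0 + 0) | c.(0 + 0 + a.0) :: --b--▸ n1, --c--▸ n2
  n1 = b.(0 + 0) | c.(0 + 0 + a.0) :: --b--▸ n3, --c--▸ n4
  n2 = b.b.(0 + 0) | (0 + 0 + a.0) :: --a--▸ n5, --b--▸ n4
  n3 = (0 + 0) | c.(0 + 0 + a.0) :: --c--▸ n6
  n4 = b.(0 + 0) | (0 + 0 + a.0) :: --a--▸ n7, --b--▸ n6
  n5 = b.b.(0 + 0) | 0 :: --b--▸ n7
  n6 = (0 + 0) | (0 + 0 + a.0) :: --a--▸ n8
  n7 = b.(0 + 0) | 0 :: --b--▸ n8
  n8 = (0 + 0) | 0 :: ∅
Partition-refinement fixed point:
  B0 = {m0, n0}
  B1 = {m1, n1}
  B2 = {m4, n4}
  B3 = {m6, n6}
  B4 = {m8, n8}
  B5 = {m7, n7}
  B6 = {m3, n3}
  B7 = {m2, n2}
  B8 = {m5, n5}
m0 ∈ B0, n0 ∈ B0 → same block
Bisimilar ⇒ trace-equivalent.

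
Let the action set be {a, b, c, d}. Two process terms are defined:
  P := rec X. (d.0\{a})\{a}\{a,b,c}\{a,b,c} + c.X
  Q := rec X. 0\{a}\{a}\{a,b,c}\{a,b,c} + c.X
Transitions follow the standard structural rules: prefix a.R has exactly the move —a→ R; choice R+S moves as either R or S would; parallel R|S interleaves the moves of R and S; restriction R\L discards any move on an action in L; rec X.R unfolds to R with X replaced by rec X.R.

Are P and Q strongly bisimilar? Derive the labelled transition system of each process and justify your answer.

NO

LTS(P): 2 reachable states
  m0 = rec X. (d.0\{a})\{a}\{a,b,c}\{a,b,c} + c.X ⊢ =c=> m0, =d=> m1
  m1 = 0\{a}\{a}\{a,b,c}\{a,b,c} ⊢ ∅
LTS(Q): 1 reachable states
  n0 = rec X. 0\{a}\{a}\{a,b,c}\{a,b,c} + c.X ⊢ =c=> n0
Coarsest stable partition (strong bisimilarity classes):
  B0 = {m0}
  B1 = {m1}
  B2 = {n0}
m0 ∈ B0, n0 ∈ B2 → different blocks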